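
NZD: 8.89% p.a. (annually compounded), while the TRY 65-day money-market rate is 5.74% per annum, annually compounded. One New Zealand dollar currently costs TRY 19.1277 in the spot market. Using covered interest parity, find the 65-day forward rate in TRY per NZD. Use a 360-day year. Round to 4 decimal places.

19.0266

T = 65/360 years.
TRY accumulates by (1 + 0.0574)^(65/360) = 1.01012831.
NZD growth factor: (1 + 0.0889)^(65/360) = 1.0154964.
Forward (TRY per NZD) = 19.1277 × 1.01012831 / 1.0154964 = 19.026588.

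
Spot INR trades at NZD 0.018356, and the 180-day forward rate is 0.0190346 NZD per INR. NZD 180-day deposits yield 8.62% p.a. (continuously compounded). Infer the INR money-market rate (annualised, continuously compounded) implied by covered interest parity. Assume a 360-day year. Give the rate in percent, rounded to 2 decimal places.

1.36%

T = 180/360 years.
F/S = 0.0190346/0.018356 = 1.0369688 = (growth of NZD) / (growth of INR).
NZD growth factor: e^(0.0862×180/360) = 1.0440423.
So the INR growth factor = 1.0068213.
Take logs: ln 1.0068213 / (180/360) = 0.013596, so 1.36%.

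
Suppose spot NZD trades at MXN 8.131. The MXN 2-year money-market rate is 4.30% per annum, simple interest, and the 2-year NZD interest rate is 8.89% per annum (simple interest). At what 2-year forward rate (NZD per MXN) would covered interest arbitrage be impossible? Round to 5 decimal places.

T = 2 years.
MXN accumulates by 1 + 0.0430×2 = 1.086000.
NZD accumulates by 1 + 0.0889×2 = 1.177800.
So F = 8.131 × 1.086000 / 1.177800 = 7.497254 (MXN/NZD).
Quoted the other way: 1/7.497254 = 0.13338 NZD per MXN.

0.13338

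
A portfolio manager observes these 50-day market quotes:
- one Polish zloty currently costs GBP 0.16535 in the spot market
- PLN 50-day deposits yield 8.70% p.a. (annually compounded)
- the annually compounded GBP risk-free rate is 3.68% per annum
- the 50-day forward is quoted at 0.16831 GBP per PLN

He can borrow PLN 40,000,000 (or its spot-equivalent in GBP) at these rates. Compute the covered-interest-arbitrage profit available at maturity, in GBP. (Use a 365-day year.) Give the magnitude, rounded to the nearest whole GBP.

GBP 162,952

T = 50/365 years.
Route A — deposit PLN, sell forward: 40,000,000 × 1.011493162 × 0.16831 = GBP 6,809,776.56.
Route B — convert at spot, deposit GBP: 40,000,000 × 0.16535 × 1.004962829 = GBP 6,646,824.15.
The quoted forward overvalues PLN, so borrow GBP, buy PLN at spot, deposit the PLN at 8.70%, and sell the proceeds forward at 0.16831.
Arbitrage profit = |6,809,776.56 − 6,646,824.15| = GBP 162,952.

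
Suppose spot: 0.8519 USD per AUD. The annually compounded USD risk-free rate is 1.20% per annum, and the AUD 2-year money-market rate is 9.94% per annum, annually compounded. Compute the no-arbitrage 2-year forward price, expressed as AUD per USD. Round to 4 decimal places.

1.3854

T = 2 years.
USD growth factor: (1 + 0.0120)^2 = 1.024144.
AUD growth factor: (1 + 0.0994)^2 = 1.2086804.
CIP: F = S · (grow USD)/(grow AUD) = 0.8519 × 1.024144/1.2086804 = 0.7218354 USD per AUD.
Quoted the other way: 1/0.7218354 = 1.3854 AUD per USD.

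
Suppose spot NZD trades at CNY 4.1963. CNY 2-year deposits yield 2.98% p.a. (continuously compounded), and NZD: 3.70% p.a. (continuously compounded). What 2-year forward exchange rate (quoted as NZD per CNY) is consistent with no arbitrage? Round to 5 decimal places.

T = 2 years.
CNY accumulates by e^(0.0298×2) = 1.0614119.
NZD accumulates by e^(0.0370×2) = 1.0768068.
So F = 4.1963 × 1.0614119 / 1.0768068 = 4.136306 (CNY/NZD).
Quoted the other way: 1/4.136306 = 0.24176 NZD per CNY.

0.24176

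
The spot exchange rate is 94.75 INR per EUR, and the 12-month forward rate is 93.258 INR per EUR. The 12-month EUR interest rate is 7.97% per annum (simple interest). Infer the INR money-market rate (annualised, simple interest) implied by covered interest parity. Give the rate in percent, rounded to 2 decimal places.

T = 1 year.
CIP gives F = S · g_INR/g_EUR, so g_INR/g_EUR = 93.258/94.75 = 0.9842533.
EUR growth factor: 1 + 0.0797×1 = 1.079700.
That pins the INR growth at 1.0626983.
r = (1.0626983 − 1)/1 = 0.062698 → 6.27%.

6.27%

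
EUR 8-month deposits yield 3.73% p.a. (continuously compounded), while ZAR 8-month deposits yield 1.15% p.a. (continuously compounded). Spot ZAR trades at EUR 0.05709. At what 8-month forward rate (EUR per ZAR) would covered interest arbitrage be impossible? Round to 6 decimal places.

T = 8/12 years.
EUR accumulates by e^(0.0373×8/12) = 1.0251784.
Growth of 1 ZAR over T: e^(0.0115×8/12) = 1.0076961.
CIP: F = S · (grow EUR)/(grow ZAR) = 0.05709 × 1.0251784/1.0076961 = 0.05808044 EUR per ZAR.

0.058080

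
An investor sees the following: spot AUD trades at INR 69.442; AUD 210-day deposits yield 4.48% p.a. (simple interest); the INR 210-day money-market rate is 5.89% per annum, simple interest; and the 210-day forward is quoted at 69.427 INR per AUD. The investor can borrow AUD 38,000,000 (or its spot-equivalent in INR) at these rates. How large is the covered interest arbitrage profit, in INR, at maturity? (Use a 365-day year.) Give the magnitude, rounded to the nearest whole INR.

INR 21,991,473

T = 210/365 years.
Invest the AUD and cover forward: 38,000,000 × 1.025775342466 × 69.427 = INR 2,706,227,178.65.
Convert at spot and invest in INR: 38,000,000 × 69.442 × 1.033887671233 = INR 2,728,218,651.30.
The quoted forward undervalues AUD, so borrow AUD, convert to INR at spot, deposit the INR at 5.89%, and buy AUD forward at 69.427 to cover the loan.
Profit = 2,728,218,651.30 − 2,706,227,178.65 = INR 21,991,473.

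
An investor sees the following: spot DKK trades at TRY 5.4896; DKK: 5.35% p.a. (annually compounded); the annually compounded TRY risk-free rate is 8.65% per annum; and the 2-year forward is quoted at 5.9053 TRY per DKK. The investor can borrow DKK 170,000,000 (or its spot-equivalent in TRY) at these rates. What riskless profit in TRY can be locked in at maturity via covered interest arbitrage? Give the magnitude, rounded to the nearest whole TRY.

TRY 12,528,012

T = 2 years.
Route A — deposit DKK, sell forward: 170,000,000 × 1.10986225 × 5.9053 = TRY 1,114,191,822.64.
Route B — convert at spot, deposit TRY: 170,000,000 × 5.4896 × 1.18048225 = TRY 1,101,663,811.13.
The quoted forward overvalues DKK, so borrow TRY, buy DKK at spot, deposit the DKK at 5.35%, and sell the proceeds forward at 5.9053.
The gap between the two covered legs is TRY 12,528,012.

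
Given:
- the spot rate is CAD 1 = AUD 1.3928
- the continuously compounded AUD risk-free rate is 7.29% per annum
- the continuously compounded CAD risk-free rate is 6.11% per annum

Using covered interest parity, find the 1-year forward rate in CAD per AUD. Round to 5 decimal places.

T = 1 year.
Growth of 1 AUD over T: e^(0.0729×1) = 1.075623.
Growth of 1 CAD over T: e^(0.0611×1) = 1.0630052.
CIP: F = S · (grow AUD)/(grow CAD) = 1.3928 × 1.075623/1.0630052 = 1.409332 AUD per CAD.
Invert for CAD per AUD: 1 / 1.409332 = 0.70956.

0.70956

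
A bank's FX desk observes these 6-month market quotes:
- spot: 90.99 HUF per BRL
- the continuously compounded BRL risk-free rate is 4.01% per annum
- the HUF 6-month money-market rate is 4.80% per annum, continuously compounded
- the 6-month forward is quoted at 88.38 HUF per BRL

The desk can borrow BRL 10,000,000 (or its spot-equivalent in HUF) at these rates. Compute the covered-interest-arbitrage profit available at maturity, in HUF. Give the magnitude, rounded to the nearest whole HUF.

T = 6/12 years.
Keep in BRL, deliver into the forward: 10,000,000·1.02025235137·88.38 = HUF 901,699,028.14.
Swap to HUF now, deposit: 10,000,000·90.99·1.02429031789 = HUF 932,001,760.25.
The quoted forward undervalues BRL, so borrow BRL, convert to HUF at spot, deposit the HUF at 4.80%, and buy BRL forward at 88.38 to cover the loan.
The gap between the two covered legs is HUF 30,302,732.

HUF 30,302,732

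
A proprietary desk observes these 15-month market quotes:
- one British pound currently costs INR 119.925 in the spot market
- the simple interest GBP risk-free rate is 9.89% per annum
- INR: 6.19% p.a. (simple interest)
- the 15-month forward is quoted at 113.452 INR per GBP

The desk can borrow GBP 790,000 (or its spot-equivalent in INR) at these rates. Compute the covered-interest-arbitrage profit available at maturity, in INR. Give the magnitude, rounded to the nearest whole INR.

T = 15/12 years.
Route A — deposit GBP, sell forward: 790,000 × 1.123625 × 113.452 = INR 100,707,227.77.
Route B — convert at spot, deposit INR: 790,000 × 119.925 × 1.077375 = INR 102,071,315.53.
The quoted forward undervalues GBP, so borrow GBP, convert to INR at spot, deposit the INR at 6.19%, and buy GBP forward at 113.452 to cover the loan.
The gap between the two covered legs is INR 1,364,088.

INR 1,364,088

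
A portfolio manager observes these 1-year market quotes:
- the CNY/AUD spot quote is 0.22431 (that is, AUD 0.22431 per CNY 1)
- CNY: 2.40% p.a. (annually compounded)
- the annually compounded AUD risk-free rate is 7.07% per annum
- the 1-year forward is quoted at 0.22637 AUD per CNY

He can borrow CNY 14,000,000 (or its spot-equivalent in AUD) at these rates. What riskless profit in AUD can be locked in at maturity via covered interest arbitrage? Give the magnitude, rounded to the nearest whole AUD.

T = 1 year.
Keep in CNY, deliver into the forward: 14,000,000·1.024000·0.22637 = AUD 3,245,240.32.
Swap to AUD now, deposit: 14,000,000·0.22431·1.070700 = AUD 3,362,362.04.
The quoted forward undervalues CNY, so borrow CNY, convert to AUD at spot, deposit the AUD at 7.07%, and buy CNY forward at 0.22637 to cover the loan.
Profit = 3,362,362.04 − 3,245,240.32 = AUD 117,122.

AUD 117,122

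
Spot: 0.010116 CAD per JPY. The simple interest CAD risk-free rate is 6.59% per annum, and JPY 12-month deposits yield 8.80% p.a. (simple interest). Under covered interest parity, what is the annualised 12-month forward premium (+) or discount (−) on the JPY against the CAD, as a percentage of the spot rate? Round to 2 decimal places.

T = 1 year.
CIP forward (CAD per JPY) = 0.010116 × 1.065900/1.088000 = 0.009910519.
(F − S)/S ÷ T = (0.009910519 − 0.010116)/0.010116/1 = -0.020312 → -2.03%.

-2.03%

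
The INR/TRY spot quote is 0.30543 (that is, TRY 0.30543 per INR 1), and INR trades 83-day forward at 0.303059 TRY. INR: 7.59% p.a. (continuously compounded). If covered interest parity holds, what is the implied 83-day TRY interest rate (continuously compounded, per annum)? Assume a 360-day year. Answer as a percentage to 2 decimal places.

T = 83/360 years.
CIP gives F = S · g_TRY/g_INR, so g_TRY/g_INR = 0.303059/0.30543 = 0.9922372.
The INR side grows by e^(0.0759×83/360) = 1.0176532.
Hence g_TRY = 1.0097534.
Take logs: ln 1.0097534 / (83/360) = 0.042099, so 4.21%.

4.21%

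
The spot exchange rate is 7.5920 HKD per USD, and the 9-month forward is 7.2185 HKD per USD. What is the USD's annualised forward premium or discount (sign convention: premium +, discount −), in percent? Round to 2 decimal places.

-6.56%

T = 9/12 years.
Period premium: (7.2185 − 7.592)/7.592 = -0.0491965.
Per annum: -0.0491965 / (9/12) = -0.065595 = -6.56%.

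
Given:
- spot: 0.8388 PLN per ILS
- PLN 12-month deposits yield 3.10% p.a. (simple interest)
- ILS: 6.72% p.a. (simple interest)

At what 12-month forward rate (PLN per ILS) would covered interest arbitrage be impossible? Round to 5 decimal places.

T = 1 year.
Growth of 1 PLN over T: 1 + 0.0310×1 = 1.031000.
ILS growth factor: 1 + 0.0672×1 = 1.067200.
So F = 0.8388 × 1.031000 / 1.067200 = 0.8103475 (PLN/ILS).

0.81035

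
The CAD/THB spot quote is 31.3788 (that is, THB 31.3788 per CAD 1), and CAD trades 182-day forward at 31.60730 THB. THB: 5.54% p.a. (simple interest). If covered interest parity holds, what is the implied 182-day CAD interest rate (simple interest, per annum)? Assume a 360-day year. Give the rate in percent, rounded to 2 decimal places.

T = 182/360 years.
F/S = 31.6073/31.3788 = 1.0072820 = (growth of THB) / (growth of CAD).
The THB side grows by 1 + 0.0554×182/360 = 1.0280078.
So the CAD growth factor = 1.020576.
r = (1.020576 − 1)/(182/360) = 0.040700 → 4.07%.

4.07%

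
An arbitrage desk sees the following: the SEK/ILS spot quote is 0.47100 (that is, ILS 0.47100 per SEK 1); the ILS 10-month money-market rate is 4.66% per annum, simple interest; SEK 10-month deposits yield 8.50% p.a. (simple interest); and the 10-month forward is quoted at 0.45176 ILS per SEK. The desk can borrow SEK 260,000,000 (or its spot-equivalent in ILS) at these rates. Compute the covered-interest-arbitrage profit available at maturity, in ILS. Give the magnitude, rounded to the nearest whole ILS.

T = 10/12 years.
Invest the SEK and cover forward: 260,000,000 × 1.07083333333 × 0.45176 = ILS 125,777,513.33.
Convert at spot and invest in ILS: 260,000,000 × 0.47100 × 1.03883333333 = ILS 127,215,530.00.
The quoted forward undervalues SEK, so borrow SEK, convert to ILS at spot, deposit the ILS at 4.66%, and buy SEK forward at 0.45176 to cover the loan.
Arbitrage profit = |125,777,513.33 − 127,215,530.00| = ILS 1,438,017.

ILS 1,438,017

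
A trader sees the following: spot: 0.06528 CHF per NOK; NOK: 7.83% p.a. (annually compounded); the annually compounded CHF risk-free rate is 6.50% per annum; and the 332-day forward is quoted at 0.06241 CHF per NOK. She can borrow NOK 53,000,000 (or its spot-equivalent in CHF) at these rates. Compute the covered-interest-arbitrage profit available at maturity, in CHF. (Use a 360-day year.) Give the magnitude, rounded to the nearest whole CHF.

T = 332/360 years.
Keep in NOK, deliver into the forward: 53,000,000·1.071996066·0.06241 = CHF 3,545,873.55.
Swap to CHF now, deposit: 53,000,000·0.06528·1.059796342 = CHF 3,666,725.78.
The quoted forward undervalues NOK, so borrow NOK, convert to CHF at spot, deposit the CHF at 6.50%, and buy NOK forward at 0.06241 to cover the loan.
The gap between the two covered legs is CHF 120,852.

CHF 120,852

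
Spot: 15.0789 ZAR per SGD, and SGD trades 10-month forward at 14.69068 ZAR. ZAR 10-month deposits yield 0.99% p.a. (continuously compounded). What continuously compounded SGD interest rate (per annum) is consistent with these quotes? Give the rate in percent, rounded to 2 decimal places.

4.12%

T = 10/12 years.
F/S = 14.69068/15.0789 = 0.9742541 = (growth of ZAR) / (growth of SGD).
ZAR growth factor: e^(0.0099×10/12) = 1.0082841.
So the SGD growth factor = 1.0349293.
r = ln(1.0349293)/(10/12) = 0.041200 → 4.12%.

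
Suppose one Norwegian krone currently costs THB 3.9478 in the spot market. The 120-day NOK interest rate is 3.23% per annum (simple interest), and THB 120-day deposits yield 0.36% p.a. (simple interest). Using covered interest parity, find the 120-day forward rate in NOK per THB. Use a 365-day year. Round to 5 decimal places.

0.25569

T = 120/365 years.
Growth of 1 THB over T: 1 + 0.0036×120/365 = 1.0011836.
NOK growth factor: 1 + 0.0323×120/365 = 1.0106192.
So F = 3.9478 × 1.0011836 / 1.0106192 = 3.910942 (THB/NOK).
Invert for NOK per THB: 1 / 3.910942 = 0.25569.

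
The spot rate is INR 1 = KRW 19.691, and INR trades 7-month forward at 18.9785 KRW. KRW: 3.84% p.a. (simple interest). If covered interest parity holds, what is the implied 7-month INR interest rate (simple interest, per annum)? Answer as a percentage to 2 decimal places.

T = 7/12 years.
CIP gives F = S · g_KRW/g_INR, so g_KRW/g_INR = 18.9785/19.691 = 0.9638160.
KRW growth factor: 1 + 0.0384×7/12 = 1.022400.
Hence g_INR = 1.0607834.
r = (1.0607834 − 1)/(7/12) = 0.104200 → 10.42%.

10.42%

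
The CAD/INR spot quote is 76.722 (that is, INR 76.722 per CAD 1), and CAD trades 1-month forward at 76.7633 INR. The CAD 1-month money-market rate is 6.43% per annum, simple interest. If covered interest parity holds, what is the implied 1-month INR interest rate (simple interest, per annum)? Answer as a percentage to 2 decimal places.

7.08%

T = 1/12 years.
F/S = 76.7633/76.722 = 1.0005383 = (growth of INR) / (growth of CAD).
CAD growth factor: 1 + 0.0643×1/12 = 1.0053583.
That pins the INR growth at 1.0058995.
r = (1.0058995 − 1)/(1/12) = 0.070794 → 7.08%.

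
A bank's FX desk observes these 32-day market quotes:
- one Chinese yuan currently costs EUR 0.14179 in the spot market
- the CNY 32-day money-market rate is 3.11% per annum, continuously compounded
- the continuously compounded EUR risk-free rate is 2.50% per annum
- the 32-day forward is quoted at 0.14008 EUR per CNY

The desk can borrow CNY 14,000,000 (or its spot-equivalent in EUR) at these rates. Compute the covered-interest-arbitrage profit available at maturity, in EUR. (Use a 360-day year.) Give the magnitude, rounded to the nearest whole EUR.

EUR 22,927

T = 32/360 years.
Route A — deposit CNY, sell forward: 14,000,000 × 1.002768269 × 0.14008 = EUR 1,966,548.91.
Route B — convert at spot, deposit EUR: 14,000,000 × 0.14179 × 1.002224693 = EUR 1,989,476.15.
The quoted forward undervalues CNY, so borrow CNY, convert to EUR at spot, deposit the EUR at 2.50%, and buy CNY forward at 0.14008 to cover the loan.
The gap between the two covered legs is EUR 22,927.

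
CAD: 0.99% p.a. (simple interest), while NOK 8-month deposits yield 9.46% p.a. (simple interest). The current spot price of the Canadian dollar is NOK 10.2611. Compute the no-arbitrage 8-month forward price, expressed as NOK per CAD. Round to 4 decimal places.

T = 8/12 years.
NOK accumulates by 1 + 0.0946×8/12 = 1.06306667.
CAD accumulates by 1 + 0.0099×8/12 = 1.006600.
So F = 10.2611 × 1.06306667 / 1.006600 = 10.836711 (NOK/CAD).

10.8367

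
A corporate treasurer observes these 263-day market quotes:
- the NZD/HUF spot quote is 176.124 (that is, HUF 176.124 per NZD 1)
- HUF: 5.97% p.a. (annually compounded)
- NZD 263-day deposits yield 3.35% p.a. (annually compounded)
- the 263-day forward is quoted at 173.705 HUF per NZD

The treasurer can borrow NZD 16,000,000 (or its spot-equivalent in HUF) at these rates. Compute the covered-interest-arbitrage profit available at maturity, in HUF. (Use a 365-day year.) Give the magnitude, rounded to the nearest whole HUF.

T = 263/365 years.
Keep in NZD, deliver into the forward: 16,000,000·1.024026952936·173.705 = HUF 2,846,057,629.76.
Swap to HUF now, deposit: 16,000,000·176.124·1.042666719296 = HUF 2,938,218,132.31.
The quoted forward undervalues NZD, so borrow NZD, convert to HUF at spot, deposit the HUF at 5.97%, and buy NZD forward at 173.705 to cover the loan.
Arbitrage profit = |2,846,057,629.76 − 2,938,218,132.31| = HUF 92,160,503.

HUF 92,160,503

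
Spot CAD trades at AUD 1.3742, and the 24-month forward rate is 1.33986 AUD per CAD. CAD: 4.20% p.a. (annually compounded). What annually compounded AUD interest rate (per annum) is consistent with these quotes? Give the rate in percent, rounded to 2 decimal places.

2.89%

T = 2 years.
F/S = 1.33986/1.3742 = 0.9750109 = (growth of AUD) / (growth of CAD).
The CAD side grows by (1 + 0.0420)^2 = 1.085764.
So the AUD growth factor = 1.0586317.
r = 1.0586317^(1/2) − 1 = 0.028898 → 2.89%.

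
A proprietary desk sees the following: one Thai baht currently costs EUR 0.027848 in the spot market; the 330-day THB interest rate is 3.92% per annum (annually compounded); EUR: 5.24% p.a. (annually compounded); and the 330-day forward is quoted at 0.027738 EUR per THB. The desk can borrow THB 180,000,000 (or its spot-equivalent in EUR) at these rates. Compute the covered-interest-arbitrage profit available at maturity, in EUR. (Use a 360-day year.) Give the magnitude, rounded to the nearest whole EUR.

EUR 80,937

T = 330/360 years.
Keep in THB, deliver into the forward: 180,000,000·1.035875456·0.027738 = EUR 5,171,960.41.
Swap to EUR now, deposit: 180,000,000·0.027848·1.047930393 = EUR 5,252,897.81.
The quoted forward undervalues THB, so borrow THB, convert to EUR at spot, deposit the EUR at 5.24%, and buy THB forward at 0.027738 to cover the loan.
Profit = 5,252,897.81 − 5,171,960.41 = EUR 80,937.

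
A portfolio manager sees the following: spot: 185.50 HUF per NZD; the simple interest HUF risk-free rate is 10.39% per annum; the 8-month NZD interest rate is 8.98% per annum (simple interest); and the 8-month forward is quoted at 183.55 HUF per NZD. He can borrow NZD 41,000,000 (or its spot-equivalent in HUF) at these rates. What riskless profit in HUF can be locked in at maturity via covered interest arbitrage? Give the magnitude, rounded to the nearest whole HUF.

HUF 156,228,040

T = 8/12 years.
Route A — deposit NZD, sell forward: 41,000,000 × 1.059866666667 × 183.55 = HUF 7,976,079,593.34.
Route B — convert at spot, deposit HUF: 41,000,000 × 185.50 × 1.069266666667 = HUF 8,132,307,633.34.
The quoted forward undervalues NZD, so borrow NZD, convert to HUF at spot, deposit the HUF at 10.39%, and buy NZD forward at 183.55 to cover the loan.
Arbitrage profit = |7,976,079,593.34 − 8,132,307,633.34| = HUF 156,228,040.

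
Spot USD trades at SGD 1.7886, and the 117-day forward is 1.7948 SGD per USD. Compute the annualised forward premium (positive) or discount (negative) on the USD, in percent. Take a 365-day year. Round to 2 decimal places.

T = 117/365 years.
(F − S)/S = (1.7948 − 1.7886)/1.7886 = 0.0034664.
Annualise by dividing by T: 0.0034664 / (117/365) = 0.010814 → 1.08%.

+1.08%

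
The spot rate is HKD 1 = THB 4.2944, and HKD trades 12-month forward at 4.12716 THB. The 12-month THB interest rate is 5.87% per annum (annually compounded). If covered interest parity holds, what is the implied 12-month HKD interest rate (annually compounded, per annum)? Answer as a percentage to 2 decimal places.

T = 1 year.
F/S = 4.12716/4.2944 = 0.9610563 = (growth of THB) / (growth of HKD).
The THB side grows by (1 + 0.0587)^1 = 1.058700.
That pins the HKD growth at 1.1016004.
Annualise: 1.1016004^(1/1) − 1 = 0.101600 = 10.16%.

10.16%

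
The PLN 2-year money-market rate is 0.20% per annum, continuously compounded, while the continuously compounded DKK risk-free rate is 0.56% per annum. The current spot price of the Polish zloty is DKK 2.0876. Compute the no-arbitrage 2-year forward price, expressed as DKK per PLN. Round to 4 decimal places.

T = 2 years.
Growth of 1 DKK over T: e^(0.0056×2) = 1.011263.
PLN growth factor: e^(0.0020×2) = 1.004008.
Forward (DKK per PLN) = 2.0876 × 1.011263 / 1.004008 = 2.102685.

2.1027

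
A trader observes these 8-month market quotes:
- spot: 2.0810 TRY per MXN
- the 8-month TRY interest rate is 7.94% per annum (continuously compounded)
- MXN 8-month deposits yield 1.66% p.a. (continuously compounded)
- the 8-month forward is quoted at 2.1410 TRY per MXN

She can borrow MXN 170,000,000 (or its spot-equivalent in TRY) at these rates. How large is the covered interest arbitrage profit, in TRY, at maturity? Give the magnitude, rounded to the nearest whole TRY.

TRY 4,980,403

T = 8/12 years.
Keep in MXN, deliver into the forward: 170,000,000·1.01112812874·2.1410 = TRY 368,020,305.02.
Swap to TRY now, deposit: 170,000,000·2.0810·1.05435935215 = TRY 373,000,708.01.
The quoted forward undervalues MXN, so borrow MXN, convert to TRY at spot, deposit the TRY at 7.94%, and buy MXN forward at 2.1410 to cover the loan.
The gap between the two covered legs is TRY 4,980,403.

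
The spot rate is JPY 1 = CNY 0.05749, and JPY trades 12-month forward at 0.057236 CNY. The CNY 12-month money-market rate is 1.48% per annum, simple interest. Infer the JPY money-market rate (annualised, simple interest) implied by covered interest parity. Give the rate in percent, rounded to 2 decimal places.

1.93%

T = 1 year.
F/S = 0.057236/0.05749 = 0.9955818 = (growth of CNY) / (growth of JPY).
The CNY side grows by 1 + 0.0148×1 = 1.014800.
Hence g_JPY = 1.0193035.
(1.0193035 − 1)/T = 0.019303, i.e. 1.93%.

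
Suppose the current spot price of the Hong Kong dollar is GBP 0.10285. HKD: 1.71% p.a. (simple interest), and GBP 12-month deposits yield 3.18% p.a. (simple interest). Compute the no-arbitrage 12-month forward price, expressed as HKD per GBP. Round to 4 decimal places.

9.5844

T = 1 year.
GBP growth factor: 1 + 0.0318×1 = 1.031800.
HKD accumulates by 1 + 0.0171×1 = 1.017100.
So F = 0.10285 × 1.031800 / 1.017100 = 0.1043365 (GBP/HKD).
Quoted the other way: 1/0.1043365 = 9.5844 HKD per GBP.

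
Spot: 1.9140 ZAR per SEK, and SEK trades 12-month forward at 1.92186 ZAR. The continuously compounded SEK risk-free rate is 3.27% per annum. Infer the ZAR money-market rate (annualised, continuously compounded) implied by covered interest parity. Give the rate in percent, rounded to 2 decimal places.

3.68%

T = 1 year.
F/S = 1.92186/1.914 = 1.0041066 = (growth of ZAR) / (growth of SEK).
The SEK side grows by e^(0.0327×1) = 1.0332405.
Hence g_ZAR = 1.0374836.
r = ln(1.0374836)/1 = 0.036798 → 3.68%.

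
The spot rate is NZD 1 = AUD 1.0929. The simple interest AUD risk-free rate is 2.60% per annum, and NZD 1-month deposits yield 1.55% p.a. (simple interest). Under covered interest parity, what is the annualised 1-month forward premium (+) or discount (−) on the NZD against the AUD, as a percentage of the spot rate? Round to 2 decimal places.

T = 1/12 years.
F = S · g_AUD/g_NZD = 1.0929 × 1.0021667/1.0012917 = 1.0938551.
Annualised premium = (F − S)/S × (1/T) = (1.0938551 − 1.0929)/1.0929 ÷ (1/12) = 1.05%.

+1.05%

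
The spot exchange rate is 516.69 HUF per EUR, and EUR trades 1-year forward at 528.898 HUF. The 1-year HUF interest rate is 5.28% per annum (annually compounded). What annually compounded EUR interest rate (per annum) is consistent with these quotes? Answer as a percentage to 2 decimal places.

2.85%

T = 1 year.
By CIP, F/S equals the HUF-to-EUR growth ratio: 528.898/516.69 = 1.0236273.
HUF growth factor: (1 + 0.0528)^1 = 1.052800.
That pins the EUR growth at 1.0284993.
Annualise: 1.0284993^(1/1) − 1 = 0.028499 = 2.85%.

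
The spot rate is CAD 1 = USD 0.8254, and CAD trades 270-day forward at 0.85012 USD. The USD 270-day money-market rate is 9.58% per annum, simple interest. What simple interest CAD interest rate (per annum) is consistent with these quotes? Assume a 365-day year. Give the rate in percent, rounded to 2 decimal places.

T = 270/365 years.
By CIP, F/S equals the USD-to-CAD growth ratio: 0.85012/0.8254 = 1.0299491.
USD growth factor: 1 + 0.0958×270/365 = 1.0708658.
Hence g_CAD = 1.0397269.
r = (1.0397269 − 1)/(270/365) = 0.053705 → 5.37%.

5.37%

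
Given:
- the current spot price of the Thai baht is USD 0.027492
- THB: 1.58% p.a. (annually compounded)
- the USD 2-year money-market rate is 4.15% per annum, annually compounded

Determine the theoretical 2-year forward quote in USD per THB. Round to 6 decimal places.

T = 2 years.
USD accumulates by (1 + 0.0415)^2 = 1.0847223.
Growth of 1 THB over T: (1 + 0.0158)^2 = 1.0318496.
So F = 0.027492 × 1.0847223 / 1.0318496 = 0.02890071 (USD/THB).

0.028901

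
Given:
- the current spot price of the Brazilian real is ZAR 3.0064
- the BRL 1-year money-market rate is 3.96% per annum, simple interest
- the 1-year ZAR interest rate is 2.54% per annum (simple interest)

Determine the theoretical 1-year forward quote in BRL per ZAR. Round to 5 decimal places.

T = 1 year.
ZAR accumulates by 1 + 0.0254×1 = 1.025400.
Growth of 1 BRL over T: 1 + 0.0396×1 = 1.039600.
So F = 3.0064 × 1.025400 / 1.039600 = 2.965335 (ZAR/BRL).
Quoted the other way: 1/2.965335 = 0.33723 BRL per ZAR.

0.33723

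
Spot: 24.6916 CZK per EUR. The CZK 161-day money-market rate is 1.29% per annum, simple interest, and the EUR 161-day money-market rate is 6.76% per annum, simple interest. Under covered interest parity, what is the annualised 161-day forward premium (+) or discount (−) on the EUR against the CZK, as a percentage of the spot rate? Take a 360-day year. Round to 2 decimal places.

-5.31%

T = 161/360 years.
CIP forward (CZK per EUR) = 24.6916 × 1.0057692/1.0302322 = 24.1052947.
Annualised premium = (F − S)/S × (1/T) = (24.1052947 − 24.6916)/24.6916 ÷ (161/360) = -5.31%.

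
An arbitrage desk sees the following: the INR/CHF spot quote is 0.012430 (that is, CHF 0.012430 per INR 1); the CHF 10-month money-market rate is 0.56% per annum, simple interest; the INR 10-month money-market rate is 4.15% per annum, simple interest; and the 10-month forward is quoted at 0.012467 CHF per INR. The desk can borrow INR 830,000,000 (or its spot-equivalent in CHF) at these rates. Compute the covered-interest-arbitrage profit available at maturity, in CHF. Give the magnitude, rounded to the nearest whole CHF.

CHF 340,419

T = 10/12 years.
Keep in INR, deliver into the forward: 830,000,000·1.0345833333·0.012467 = CHF 10,705,464.85.
Swap to CHF now, deposit: 830,000,000·0.012430·1.0046666667 = CHF 10,365,045.53.
The quoted forward overvalues INR, so borrow CHF, buy INR at spot, deposit the INR at 4.15%, and sell the proceeds forward at 0.012467.
Profit = 10,705,464.85 − 10,365,045.53 = CHF 340,419.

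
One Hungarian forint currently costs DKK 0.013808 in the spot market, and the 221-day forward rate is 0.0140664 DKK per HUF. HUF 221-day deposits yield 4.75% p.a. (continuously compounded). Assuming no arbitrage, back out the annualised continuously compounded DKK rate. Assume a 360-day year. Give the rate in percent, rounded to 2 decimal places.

T = 221/360 years.
By CIP, F/S equals the DKK-to-HUF growth ratio: 0.0140664/0.013808 = 1.0187138.
The HUF side grows by e^(0.0475×221/360) = 1.029589.
Hence g_DKK = 1.0488565.
r = ln(1.0488565)/(221/360) = 0.077702 → 7.77%.

7.77%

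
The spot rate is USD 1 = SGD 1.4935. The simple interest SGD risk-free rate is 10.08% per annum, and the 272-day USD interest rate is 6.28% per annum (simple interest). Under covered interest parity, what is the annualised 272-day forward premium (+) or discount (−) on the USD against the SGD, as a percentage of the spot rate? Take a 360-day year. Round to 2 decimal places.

+3.63%

T = 272/360 years.
F = S · g_SGD/g_USD = 1.4935 × 1.076160/1.0474489 = 1.5344376.
Annualised premium = (F − S)/S × (1/T) = (1.5344376 − 1.4935)/1.4935 ÷ (272/360) = 3.63%.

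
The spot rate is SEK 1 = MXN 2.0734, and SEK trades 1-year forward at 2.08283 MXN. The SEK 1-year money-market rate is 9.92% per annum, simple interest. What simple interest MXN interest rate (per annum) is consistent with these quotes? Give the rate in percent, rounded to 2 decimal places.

10.42%

T = 1 year.
CIP gives F = S · g_MXN/g_SEK, so g_MXN/g_SEK = 2.08283/2.0734 = 1.0045481.
The SEK side grows by 1 + 0.0992×1 = 1.099200.
Hence g_MXN = 1.1041993.
r = (1.1041993 − 1)/1 = 0.104199 → 10.42%.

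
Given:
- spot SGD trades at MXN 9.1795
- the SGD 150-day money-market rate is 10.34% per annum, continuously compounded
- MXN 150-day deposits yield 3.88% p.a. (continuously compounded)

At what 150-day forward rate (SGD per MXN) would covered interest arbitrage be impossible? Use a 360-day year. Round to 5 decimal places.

0.11191

T = 150/360 years.
MXN growth factor: e^(0.0388×150/360) = 1.0162981.
SGD accumulates by e^(0.1034×150/360) = 1.0440249.
Forward (MXN per SGD) = 9.1795 × 1.0162981 / 1.0440249 = 8.935714.
Quoted the other way: 1/8.935714 = 0.11191 SGD per MXN.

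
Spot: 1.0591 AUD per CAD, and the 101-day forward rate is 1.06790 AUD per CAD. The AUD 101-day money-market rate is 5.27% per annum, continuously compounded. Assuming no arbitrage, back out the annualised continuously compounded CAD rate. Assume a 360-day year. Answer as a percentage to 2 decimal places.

T = 101/360 years.
By CIP, F/S equals the AUD-to-CAD growth ratio: 1.0679/1.0591 = 1.0083089.
AUD growth factor: e^(0.0527×101/360) = 1.0148951.
Hence g_CAD = 1.0065319.
Take logs: ln 1.0065319 / (101/360) = 0.023206, so 2.32%.

2.32%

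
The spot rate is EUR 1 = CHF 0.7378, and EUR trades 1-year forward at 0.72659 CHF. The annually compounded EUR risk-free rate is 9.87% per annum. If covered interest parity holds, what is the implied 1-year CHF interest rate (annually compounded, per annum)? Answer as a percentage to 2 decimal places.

T = 1 year.
By CIP, F/S equals the CHF-to-EUR growth ratio: 0.72659/0.7378 = 0.9848062.
The EUR side grows by (1 + 0.0987)^1 = 1.098700.
That pins the CHF growth at 1.0820066.
Annualise: 1.0820066^(1/1) − 1 = 0.082007 = 8.20%.

8.20%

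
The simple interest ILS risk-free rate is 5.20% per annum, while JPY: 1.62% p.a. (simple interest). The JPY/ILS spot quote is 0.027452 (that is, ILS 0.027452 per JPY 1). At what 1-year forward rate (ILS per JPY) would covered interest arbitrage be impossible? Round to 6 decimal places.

T = 1 year.
ILS growth factor: 1 + 0.0520×1 = 1.052000.
Growth of 1 JPY over T: 1 + 0.0162×1 = 1.016200.
So F = 0.027452 × 1.052000 / 1.016200 = 0.02841911 (ILS/JPY).

0.028419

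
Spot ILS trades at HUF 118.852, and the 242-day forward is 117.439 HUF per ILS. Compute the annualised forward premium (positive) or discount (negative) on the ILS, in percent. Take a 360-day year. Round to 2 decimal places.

-1.77%

T = 242/360 years.
Period premium: (117.439 − 118.852)/118.852 = -0.0118887.
Per annum: -0.0118887 / (242/360) = -0.017686 = -1.77%.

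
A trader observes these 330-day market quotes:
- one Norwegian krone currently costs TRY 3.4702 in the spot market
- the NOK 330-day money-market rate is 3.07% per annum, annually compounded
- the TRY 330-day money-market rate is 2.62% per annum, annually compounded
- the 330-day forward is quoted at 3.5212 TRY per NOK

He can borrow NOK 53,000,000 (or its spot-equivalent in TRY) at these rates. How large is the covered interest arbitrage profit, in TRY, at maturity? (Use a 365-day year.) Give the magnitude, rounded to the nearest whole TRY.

TRY 3,524,185

T = 330/365 years.
Keep in NOK, deliver into the forward: 53,000,000·1.02771576053·3.5212 = TRY 191,796,015.01.
Swap to TRY now, deposit: 53,000,000·3.4702·1.02365819656 = TRY 188,271,829.71.
The quoted forward overvalues NOK, so borrow TRY, buy NOK at spot, deposit the NOK at 3.07%, and sell the proceeds forward at 3.5212.
The gap between the two covered legs is TRY 3,524,185.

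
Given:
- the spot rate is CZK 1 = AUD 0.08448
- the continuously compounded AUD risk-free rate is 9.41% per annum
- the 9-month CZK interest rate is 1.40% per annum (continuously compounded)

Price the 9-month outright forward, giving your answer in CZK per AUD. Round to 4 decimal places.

T = 9/12 years.
AUD accumulates by e^(0.0941×9/12) = 1.07312505.
Growth of 1 CZK over T: e^(0.0140×9/12) = 1.01055532.
Forward (AUD per CZK) = 0.08448 × 1.07312505 / 1.01055532 = 0.089710679.
Invert for CZK per AUD: 1 / 0.089710679 = 11.1469.

11.1469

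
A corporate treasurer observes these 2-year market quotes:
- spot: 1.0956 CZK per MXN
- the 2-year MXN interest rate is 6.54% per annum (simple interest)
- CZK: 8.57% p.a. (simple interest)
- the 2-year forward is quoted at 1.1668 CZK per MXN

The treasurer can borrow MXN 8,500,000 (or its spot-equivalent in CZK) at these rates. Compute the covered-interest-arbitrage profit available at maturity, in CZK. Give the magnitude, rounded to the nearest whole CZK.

T = 2 years.
Invest the MXN and cover forward: 8,500,000 × 1.130800 × 1.1668 = CZK 11,215,048.24.
Convert at spot and invest in CZK: 8,500,000 × 1.0956 × 1.171400 = CZK 10,908,779.64.
The quoted forward overvalues MXN, so borrow CZK, buy MXN at spot, deposit the MXN at 6.54%, and sell the proceeds forward at 1.1668.
Profit = 11,215,048.24 − 10,908,779.64 = CZK 306,269.

CZK 306,269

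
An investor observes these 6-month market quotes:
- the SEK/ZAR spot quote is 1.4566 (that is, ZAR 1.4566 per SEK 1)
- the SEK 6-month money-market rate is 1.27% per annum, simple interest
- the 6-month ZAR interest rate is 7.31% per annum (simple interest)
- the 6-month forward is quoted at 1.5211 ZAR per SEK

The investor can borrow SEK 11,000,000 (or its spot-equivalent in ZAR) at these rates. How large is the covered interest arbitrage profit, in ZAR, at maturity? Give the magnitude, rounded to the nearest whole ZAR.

T = 6/12 years.
Invest the SEK and cover forward: 11,000,000 × 1.006350 × 1.5211 = ZAR 16,838,348.84.
Convert at spot and invest in ZAR: 11,000,000 × 1.4566 × 1.036550 = ZAR 16,608,226.03.
The quoted forward overvalues SEK, so borrow ZAR, buy SEK at spot, deposit the SEK at 1.27%, and sell the proceeds forward at 1.5211.
The gap between the two covered legs is ZAR 230,123.

ZAR 230,123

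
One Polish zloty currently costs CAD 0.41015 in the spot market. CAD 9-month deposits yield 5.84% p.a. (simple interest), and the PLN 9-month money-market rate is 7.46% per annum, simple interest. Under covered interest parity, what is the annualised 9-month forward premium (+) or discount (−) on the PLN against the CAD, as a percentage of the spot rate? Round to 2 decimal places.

T = 9/12 years.
CIP forward (CAD per PLN) = 0.41015 × 1.043800/1.055950 = 0.40543072.
(F − S)/S ÷ T = (0.40543072 − 0.41015)/0.41015/(9/12) = -0.015342 → -1.53%.

-1.53%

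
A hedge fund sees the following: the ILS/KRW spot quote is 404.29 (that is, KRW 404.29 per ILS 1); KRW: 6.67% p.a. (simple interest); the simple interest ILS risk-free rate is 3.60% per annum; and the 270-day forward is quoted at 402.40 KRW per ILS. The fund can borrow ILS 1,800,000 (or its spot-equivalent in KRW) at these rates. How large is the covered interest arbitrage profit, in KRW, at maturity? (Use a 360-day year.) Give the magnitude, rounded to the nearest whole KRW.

T = 270/360 years.
Invest the ILS and cover forward: 1,800,000 × 1.027000 × 402.40 = KRW 743,876,640.00.
Convert at spot and invest in KRW: 1,800,000 × 404.29 × 1.050025 = KRW 764,126,293.05.
The quoted forward undervalues ILS, so borrow ILS, convert to KRW at spot, deposit the KRW at 6.67%, and buy ILS forward at 402.40 to cover the loan.
The gap between the two covered legs is KRW 20,249,653.

KRW 20,249,653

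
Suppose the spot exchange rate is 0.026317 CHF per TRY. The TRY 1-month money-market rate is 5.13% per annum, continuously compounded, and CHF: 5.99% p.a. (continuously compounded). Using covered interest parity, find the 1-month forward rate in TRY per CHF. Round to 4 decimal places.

T = 1/12 years.
CHF growth factor: e^(0.0599×1/12) = 1.00500415.
TRY accumulates by e^(0.0513×1/12) = 1.00428415.
CIP: F = S · (grow CHF)/(grow TRY) = 0.026317 × 1.00500415/1.00428415 = 0.026335867 CHF per TRY.
Invert for TRY per CHF: 1 / 0.026335867 = 37.9710.

37.9710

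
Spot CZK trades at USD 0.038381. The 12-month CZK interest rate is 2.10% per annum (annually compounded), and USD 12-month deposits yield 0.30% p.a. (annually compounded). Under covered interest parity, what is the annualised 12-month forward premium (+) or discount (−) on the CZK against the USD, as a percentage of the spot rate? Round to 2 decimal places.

-1.76%

T = 1 year.
No-arbitrage forward: 0.038381 × 1.003000 / 1.021000 = 0.037704352 USD/CZK.
Annualised premium = (F − S)/S × (1/T) = (0.037704352 − 0.038381)/0.038381 ÷ 1 = -1.76%.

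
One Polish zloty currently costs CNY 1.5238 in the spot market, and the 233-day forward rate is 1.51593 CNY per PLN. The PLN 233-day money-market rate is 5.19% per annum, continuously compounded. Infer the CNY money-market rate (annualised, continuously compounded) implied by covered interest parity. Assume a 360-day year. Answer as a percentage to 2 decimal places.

T = 233/360 years.
CIP gives F = S · g_CNY/g_PLN, so g_CNY/g_PLN = 1.51593/1.5238 = 0.9948353.
PLN growth factor: e^(0.0519×233/360) = 1.0341614.
Hence g_CNY = 1.0288203.
r = ln(1.0288203)/(233/360) = 0.043900 → 4.39%.

4.39%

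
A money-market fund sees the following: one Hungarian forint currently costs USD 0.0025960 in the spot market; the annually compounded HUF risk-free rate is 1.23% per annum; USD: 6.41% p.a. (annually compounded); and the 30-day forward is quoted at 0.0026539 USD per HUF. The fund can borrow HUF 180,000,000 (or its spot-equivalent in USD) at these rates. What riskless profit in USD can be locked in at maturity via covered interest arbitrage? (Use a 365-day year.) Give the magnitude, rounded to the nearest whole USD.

USD 8,510

T = 30/365 years.
Keep in HUF, deliver into the forward: 180,000,000·1.0010053·0.0026539 = USD 478,182.23.
Swap to USD now, deposit: 180,000,000·0.0025960·1.00511958 = USD 469,672.28.
The quoted forward overvalues HUF, so borrow USD, buy HUF at spot, deposit the HUF at 1.23%, and sell the proceeds forward at 0.0026539.
Arbitrage profit = |478,182.23 − 469,672.28| = USD 8,510.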